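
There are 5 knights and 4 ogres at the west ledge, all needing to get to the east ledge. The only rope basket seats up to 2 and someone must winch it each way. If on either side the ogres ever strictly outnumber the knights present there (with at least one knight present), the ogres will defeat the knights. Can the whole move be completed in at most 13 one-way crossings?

No

Counting alone: each trip to the east ledge takes at most 2 across and each return brings at least 1 back, so after t trips out (and t−1 returns) at most 2t − (t−1) of the 9 are across; that first reaches 9 at t = 8, so at least 15 crossings are needed.
Since 13 < 15, 13 crossings cannot be enough. (The shortest complete plan in fact takes 15:)
1. 2 ogres → the east ledge.  (the west ledge: 5K 2O; the east ledge: 0K 2O)
2. 1 ogre ← the west ledge.  (the west ledge: 5K 3O; the east ledge: 0K 1O)
3. 2 ogres → the east ledge.  (the west ledge: 5K 1O; the east ledge: 0K 3O)
4. 1 ogre ← the west ledge.  (the west ledge: 5K 2O; the east ledge: 0K 2O)
5. 2 knights → the east ledge.  (the west ledge: 3K 2O; the east ledge: 2K 2O)
6. 1 ogre ← the west ledge.  (the west ledge: 3K 3O; the east ledge: 2K 1O)
7. 1 knight and 1 ogre → the east ledge.  (the west ledge: 2K 2O; the east ledge: 3K 2O)
8. 1 knight ← the west ledge.  (the west ledge: 3K 2O; the east ledge: 2K 2O)
9. 1 knight and 1 ogre → the east ledge.  (the west ledge: 2K 1O; the east ledge: 3K 3O)
10. 1 ogre ← the west ledge.  (the west ledge: 2K 2O; the east ledge: 3K 2O)
11. 1 knight and 1 ogre → the east ledge.  (the west ledge: 1K 1O; the east ledge: 4K 3O)
12. 1 knight ← the west ledge.  (the west ledge: 2K 1O; the east ledge: 3K 3O)
13. 1 knight and 1 ogre → the east ledge.  (the west ledge: 1K 0O; the east ledge: 4K 4O)
14. 1 ogre ← the west ledge.  (the west ledge: 1K 1O; the east ledge: 4K 3O)
15. 1 knight and 1 ogre → the east ledge.  (the west ledge: 0K 0O; the east ledge: 5K 4O)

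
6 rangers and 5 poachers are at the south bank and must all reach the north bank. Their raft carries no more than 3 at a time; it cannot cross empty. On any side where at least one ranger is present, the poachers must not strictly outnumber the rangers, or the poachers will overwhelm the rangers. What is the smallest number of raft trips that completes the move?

9

Counting alone: each trip to the north bank takes at most 3 across and each return brings at least 1 back, so after t trips out (and t−1 returns) at most 3t − (t−1) of the 11 are across; that first reaches 11 at t = 5, so at least 9 crossings are needed.
The plan below uses exactly 9 crossings, so it is optimal:
1. 3 poachers → the north bank.  (the south bank: 6R 2P; the north bank: 0R 3P)
2. 1 poacher ← the south bank.  (the south bank: 6R 3P; the north bank: 0R 2P)
3. 3 rangers → the north bank.  (the south bank: 3R 3P; the north bank: 3R 2P)
4. 1 ranger ← the south bank.  (the south bank: 4R 3P; the north bank: 2R 2P)
5. 2 rangers and 1 poacher → the north bank.  (the south bank: 2R 2P; the north bank: 4R 3P)
6. 1 ranger ← the south bank.  (the south bank: 3R 2P; the north bank: 3R 3P)
7. 2 rangers and 1 poacher → the north bank.  (the south bank: 1R 1P; the north bank: 5R 4P)
8. 1 ranger ← the south bank.  (the south bank: 2R 1P; the north bank: 4R 4P)
9. 2 rangers and 1 poacher → the north bank.  (the south bank: 0R 0P; the north bank: 6R 5P)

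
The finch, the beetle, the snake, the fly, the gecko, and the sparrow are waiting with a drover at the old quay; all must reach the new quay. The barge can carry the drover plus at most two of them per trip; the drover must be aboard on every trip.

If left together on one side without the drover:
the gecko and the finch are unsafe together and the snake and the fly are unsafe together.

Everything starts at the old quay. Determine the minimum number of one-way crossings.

5

Counting alone: the drover can take at most 2 across per trip to the new quay, so moving all 6 needs at least 3 loaded trips out, with a return between consecutive ones — at least 5 crossings.
The plan below uses exactly 5 crossings, so it is optimal:
1. Drover goes to the new quay with the finch and the snake.  [the old quay: the beetle, the fly, the gecko, the sparrow | the new quay: the finch, the snake]
2. Drover goes back to the old quay alone.  [the old quay: the beetle, the fly, the gecko, the sparrow | the new quay: the finch, the snake]
3. Drover goes to the new quay with the beetle and the sparrow.  [the old quay: the fly, the gecko | the new quay: the beetle, the finch, the snake, the sparrow]
4. Drover goes back to the old quay alone.  [the old quay: the fly, the gecko | the new quay: the beetle, the finch, the snake, the sparrow]
5. Drover goes to the new quay with the fly and the gecko.  [the old quay: — | the new quay: the beetle, the finch, the fly, the gecko, the snake, the sparrow]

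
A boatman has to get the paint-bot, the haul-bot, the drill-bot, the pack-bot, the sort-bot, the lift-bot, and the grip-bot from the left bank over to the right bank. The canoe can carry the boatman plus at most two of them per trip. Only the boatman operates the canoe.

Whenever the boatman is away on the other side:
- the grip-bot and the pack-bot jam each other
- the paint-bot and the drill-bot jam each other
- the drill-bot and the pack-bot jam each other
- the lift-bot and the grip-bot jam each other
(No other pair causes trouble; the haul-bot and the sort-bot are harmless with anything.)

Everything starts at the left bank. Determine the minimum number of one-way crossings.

Counting alone: the boatman can take at most 2 across per trip to the right bank, so moving all 7 needs at least 4 loaded trips out, with a return between consecutive ones — at least 7 crossings.
The safety rule pushes this higher. Following every safe sequence of crossings, the most of the 7 that can be at the right bank as the canoe arrives there on crossing 7 is 6 — never all 7.
So no plan with fewer than 9 crossings exists, and this one achieves 9:
1. Boatman goes to the right bank with the drill-bot and the grip-bot.  [the left bank: the haul-bot, the lift-bot, the pack-bot, the paint-bot, the sort-bot | the right bank: the drill-bot, the grip-bot]
2. Boatman goes back to the left bank alone.  [the left bank: the haul-bot, the lift-bot, the pack-bot, the paint-bot, the sort-bot | the right bank: the drill-bot, the grip-bot]
3. Boatman goes to the right bank with the paint-bot.  [the left bank: the haul-bot, the lift-bot, the pack-bot, the sort-bot | the right bank: the drill-bot, the grip-bot, the paint-bot]
4. Boatman goes back to the left bank with the drill-bot.  [the left bank: the drill-bot, the haul-bot, the lift-bot, the pack-bot, the sort-bot | the right bank: the grip-bot, the paint-bot]
5. Boatman goes to the right bank with the haul-bot and the pack-bot.  [the left bank: the drill-bot, the lift-bot, the sort-bot | the right bank: the grip-bot, the haul-bot, the pack-bot, the paint-bot]
6. Boatman goes back to the left bank with the grip-bot.  [the left bank: the drill-bot, the grip-bot, the lift-bot, the sort-bot | the right bank: the haul-bot, the pack-bot, the paint-bot]
7. Boatman goes to the right bank with the lift-bot and the sort-bot.  [the left bank: the drill-bot, the grip-bot | the right bank: the haul-bot, the lift-bot, the pack-bot, the paint-bot, the sort-bot]
8. Boatman goes back to the left bank alone.  [the left bank: the drill-bot, the grip-bot | the right bank: the haul-bot, the lift-bot, the pack-bot, the paint-bot, the sort-bot]
9. Boatman goes to the right bank with the drill-bot and the grip-bot.  [the left bank: — | the right bank: the drill-bot, the grip-bot, the haul-bot, the lift-bot, the pack-bot, the paint-bot, the sort-bot]

9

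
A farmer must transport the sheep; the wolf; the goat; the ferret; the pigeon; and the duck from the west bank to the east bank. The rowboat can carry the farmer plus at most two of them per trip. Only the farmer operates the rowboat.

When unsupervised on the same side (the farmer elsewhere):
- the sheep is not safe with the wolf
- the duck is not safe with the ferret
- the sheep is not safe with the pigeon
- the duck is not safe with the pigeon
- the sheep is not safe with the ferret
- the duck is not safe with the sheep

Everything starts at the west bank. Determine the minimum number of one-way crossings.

Counting alone: the farmer can take at most 2 across per trip to the east bank, so moving all 6 needs at least 3 loaded trips out, with a return between consecutive ones — at least 5 crossings.
The safety rule pushes this higher. Following every safe sequence of crossings, the most of the 6 that can be at the east bank as the rowboat arrives there on crossings 5, 7 is 4, 5 respectively — never all 6.
So no plan with fewer than 9 crossings exists, and this one achieves 9:
1. Farmer goes to the east bank with the duck and the sheep.  [the west bank: the ferret, the goat, the pigeon, the wolf | the east bank: the duck, the sheep]
2. Farmer goes back to the west bank with the sheep.  [the west bank: the ferret, the goat, the pigeon, the sheep, the wolf | the east bank: the duck]
3. Farmer goes to the east bank with the sheep and the wolf.  [the west bank: the ferret, the goat, the pigeon | the east bank: the duck, the sheep, the wolf]
4. Farmer goes back to the west bank with the sheep.  [the west bank: the ferret, the goat, the pigeon, the sheep | the east bank: the duck, the wolf]
5. Farmer goes to the east bank with the goat and the sheep.  [the west bank: the ferret, the pigeon | the east bank: the duck, the goat, the sheep, the wolf]
6. Farmer goes back to the west bank with the sheep.  [the west bank: the ferret, the pigeon, the sheep | the east bank: the duck, the goat, the wolf]
7. Farmer goes to the east bank with the ferret and the pigeon.  [the west bank: the sheep | the east bank: the duck, the ferret, the goat, the pigeon, the wolf]
8. Farmer goes back to the west bank with the duck.  [the west bank: the duck, the sheep | the east bank: the ferret, the goat, the pigeon, the wolf]
9. Farmer goes to the east bank with the duck and the sheep.  [the west bank: — | the east bank: the duck, the ferret, the goat, the pigeon, the sheep, the wolf]

9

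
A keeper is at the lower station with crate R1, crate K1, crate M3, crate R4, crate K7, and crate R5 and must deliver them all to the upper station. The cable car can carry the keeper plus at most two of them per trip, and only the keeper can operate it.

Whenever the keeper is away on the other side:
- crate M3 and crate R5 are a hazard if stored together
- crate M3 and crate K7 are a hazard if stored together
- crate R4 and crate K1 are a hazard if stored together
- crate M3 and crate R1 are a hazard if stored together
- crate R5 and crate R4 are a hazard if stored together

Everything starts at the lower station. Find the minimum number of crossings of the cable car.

Counting alone: the keeper can take at most 2 across per trip to the upper station, so moving all 6 needs at least 3 loaded trips out, with a return between consecutive ones — at least 5 crossings.
The safety rule pushes this higher. Following every safe sequence of crossings, the most of the 6 that can be at the upper station as the cable car arrives there on crossing 5 is 5 — never all 6.
So no plan with fewer than 7 crossings exists, and this one achieves 7:
1. Keeper goes to the upper station with crate M3 and crate R4.  [the lower station: crate K1, crate K7, crate R1, crate R5 | the upper station: crate M3, crate R4]
2. Keeper goes back to the lower station alone.  [the lower station: crate K1, crate K7, crate R1, crate R5 | the upper station: crate M3, crate R4]
3. Keeper goes to the upper station with crate K1 and crate R1.  [the lower station: crate K7, crate R5 | the upper station: crate K1, crate M3, crate R1, crate R4]
4. Keeper goes back to the lower station with crate M3 and crate R4.  [the lower station: crate K7, crate M3, crate R4, crate R5 | the upper station: crate K1, crate R1]
5. Keeper goes to the upper station with crate K7 and crate R5.  [the lower station: crate M3, crate R4 | the upper station: crate K1, crate K7, crate R1, crate R5]
6. Keeper goes back to the lower station alone.  [the lower station: crate M3, crate R4 | the upper station: crate K1, crate K7, crate R1, crate R5]
7. Keeper goes to the upper station with crate M3 and crate R4.  [the lower station: — | the upper station: crate K1, crate K7, crate M3, crate R1, crate R4, crate R5]

7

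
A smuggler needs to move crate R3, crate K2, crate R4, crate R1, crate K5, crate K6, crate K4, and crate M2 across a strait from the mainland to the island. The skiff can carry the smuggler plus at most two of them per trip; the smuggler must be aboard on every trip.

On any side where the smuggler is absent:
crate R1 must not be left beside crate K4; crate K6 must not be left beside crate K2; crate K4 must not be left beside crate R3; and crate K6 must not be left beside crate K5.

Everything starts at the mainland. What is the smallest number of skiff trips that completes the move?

Counting alone: the smuggler can take at most 2 across per trip to the island, so moving all 8 needs at least 4 loaded trips out, with a return between consecutive ones — at least 7 crossings.
The safety rule pushes this higher. Following every safe sequence of crossings, the most of the 8 that can be at the island as the skiff arrives there on crossing 7 is 7 — never all 8.
So no plan with fewer than 9 crossings exists, and this one achieves 9:
1. Smuggler goes to the island with crate K4 and crate K6.
2. Smuggler goes back to the mainland alone.
3. Smuggler goes to the island with crate K2 and crate R3.
4. Smuggler goes back to the mainland with crate K4 and crate K6.
5. Smuggler goes to the island with crate K5 and crate R1.
6. Smuggler goes back to the mainland alone.
7. Smuggler goes to the island with crate M2 and crate R4.
8. Smuggler goes back to the mainland alone.
9. Smuggler goes to the island with crate K4 and crate K6.

9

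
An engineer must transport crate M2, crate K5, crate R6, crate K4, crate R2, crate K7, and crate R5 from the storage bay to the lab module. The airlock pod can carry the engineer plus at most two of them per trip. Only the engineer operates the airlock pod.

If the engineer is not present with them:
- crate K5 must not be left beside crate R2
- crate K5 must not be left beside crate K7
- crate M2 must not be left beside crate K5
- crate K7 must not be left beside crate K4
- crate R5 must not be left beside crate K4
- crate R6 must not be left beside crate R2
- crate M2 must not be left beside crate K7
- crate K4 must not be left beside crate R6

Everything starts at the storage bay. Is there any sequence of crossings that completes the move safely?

Whatever the first load, the items left behind include a forbidden pair without the engineer. No opening move is safe, so no plan exists.

No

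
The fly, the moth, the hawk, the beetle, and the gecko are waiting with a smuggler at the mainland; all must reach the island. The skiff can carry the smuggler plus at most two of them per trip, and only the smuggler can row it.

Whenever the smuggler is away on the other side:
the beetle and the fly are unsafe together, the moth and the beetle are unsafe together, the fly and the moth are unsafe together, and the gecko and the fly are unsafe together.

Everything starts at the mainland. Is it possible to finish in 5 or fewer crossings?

No

Counting alone: the smuggler can take at most 2 across per trip to the island, so moving all 5 needs at least 3 loaded trips out, with a return between consecutive ones — at least 5 crossings.
The safety rule pushes this higher. Following every safe sequence of crossings, the most of the 5 that can be at the island as the skiff arrives there on crossing 5 is 4 — never all 5.
So the move cannot be finished within 5 crossings. (The shortest complete plan takes 7:)
1. Smuggler goes to the island with the fly and the moth.
2. Smuggler goes back to the mainland with the fly.
3. Smuggler goes to the island with the fly and the hawk.
4. Smuggler goes back to the mainland with the fly.
5. Smuggler goes to the island with the fly and the gecko.
6. Smuggler goes back to the mainland with the fly.
7. Smuggler goes to the island with the beetle and the fly.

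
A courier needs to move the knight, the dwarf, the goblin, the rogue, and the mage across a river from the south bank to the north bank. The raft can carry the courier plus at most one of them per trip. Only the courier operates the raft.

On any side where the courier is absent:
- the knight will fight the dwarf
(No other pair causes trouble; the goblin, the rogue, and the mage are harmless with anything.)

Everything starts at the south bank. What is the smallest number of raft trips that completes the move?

9

Counting alone: the courier can take at most 1 across per trip to the north bank, so moving all 5 needs at least 5 loaded trips out, with a return between consecutive ones — at least 9 crossings.
The plan below uses exactly 9 crossings, so it is optimal:
1. Courier goes to the north bank with the knight.  [the south bank: the dwarf, the goblin, the mage, the rogue | the north bank: the knight]
2. Courier goes back to the south bank alone.  [the south bank: the dwarf, the goblin, the mage, the rogue | the north bank: the knight]
3. Courier goes to the north bank with the goblin.  [the south bank: the dwarf, the mage, the rogue | the north bank: the goblin, the knight]
4. Courier goes back to the south bank alone.  [the south bank: the dwarf, the mage, the rogue | the north bank: the goblin, the knight]
5. Courier goes to the north bank with the rogue.  [the south bank: the dwarf, the mage | the north bank: the goblin, the knight, the rogue]
6. Courier goes back to the south bank alone.  [the south bank: the dwarf, the mage | the north bank: the goblin, the knight, the rogue]
7. Courier goes to the north bank with the mage.  [the south bank: the dwarf | the north bank: the goblin, the knight, the mage, the rogue]
8. Courier goes back to the south bank alone.  [the south bank: the dwarf | the north bank: the goblin, the knight, the mage, the rogue]
9. Courier goes to the north bank with the dwarf.  [the south bank: — | the north bank: the dwarf, the goblin, the knight, the mage, the rogue]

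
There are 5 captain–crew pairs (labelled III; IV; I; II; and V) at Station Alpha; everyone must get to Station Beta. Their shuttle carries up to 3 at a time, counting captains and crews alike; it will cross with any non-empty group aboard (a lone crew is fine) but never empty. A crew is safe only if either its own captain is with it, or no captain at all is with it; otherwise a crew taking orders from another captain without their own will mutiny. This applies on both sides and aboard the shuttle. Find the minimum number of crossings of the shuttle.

11

Counting alone: each trip to Station Beta takes at most 3 across and each return brings at least 1 back, so after t trips out (and t−1 returns) at most 3t − (t−1) of the 10 are across; that first reaches 10 at t = 5, so at least 9 crossings are needed.
The safety rule pushes this higher. Following every safe sequence of crossings, the most of the 10 that can be at Station Beta as the shuttle arrives there on crossing 9 is 9 — never all 10.
So no plan with fewer than 11 crossings exists, and this one achieves 11:
1. captain III and crew III cross → Station Beta.
2. captain III crosses ← Station Alpha.
3. crew I, crew II, and crew IV cross → Station Beta.
4. crew III crosses ← Station Alpha.
5. captain I, captain II, and captain IV cross → Station Beta.
6. captain IV and crew IV cross ← Station Alpha.
7. captain III, captain IV, and captain V cross → Station Beta.
8. crew I crosses ← Station Alpha.
9. crew III and crew IV cross → Station Beta.
10. crew III crosses ← Station Alpha.
11. crew I, crew III, and crew V cross → Station Beta.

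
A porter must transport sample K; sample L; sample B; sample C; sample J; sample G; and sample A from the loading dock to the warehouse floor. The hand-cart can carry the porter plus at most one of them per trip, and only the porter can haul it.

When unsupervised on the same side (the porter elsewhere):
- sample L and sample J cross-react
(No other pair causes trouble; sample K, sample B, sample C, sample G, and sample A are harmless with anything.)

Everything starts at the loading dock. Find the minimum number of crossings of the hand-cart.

Counting alone: the porter can take at most 1 across per trip to the warehouse floor, so moving all 7 needs at least 7 loaded trips out, with a return between consecutive ones — at least 13 crossings.
The plan below uses exactly 13 crossings, so it is optimal:
1. Porter goes to the warehouse floor with sample L.  [the loading dock: sample A, sample B, sample C, sample G, sample J, sample K | the warehouse floor: sample L]
2. Porter goes back to the loading dock alone.  [the loading dock: sample A, sample B, sample C, sample G, sample J, sample K | the warehouse floor: sample L]
3. Porter goes to the warehouse floor with sample K.  [the loading dock: sample A, sample B, sample C, sample G, sample J | the warehouse floor: sample K, sample L]
4. Porter goes back to the loading dock alone.  [the loading dock: sample A, sample B, sample C, sample G, sample J | the warehouse floor: sample K, sample L]
5. Porter goes to the warehouse floor with sample B.  [the loading dock: sample A, sample C, sample G, sample J | the warehouse floor: sample B, sample K, sample L]
6. Porter goes back to the loading dock alone.  [the loading dock: sample A, sample C, sample G, sample J | the warehouse floor: sample B, sample K, sample L]
7. Porter goes to the warehouse floor with sample C.  [the loading dock: sample A, sample G, sample J | the warehouse floor: sample B, sample C, sample K, sample L]
8. Porter goes back to the loading dock alone.  [the loading dock: sample A, sample G, sample J | the warehouse floor: sample B, sample C, sample K, sample L]
9. Porter goes to the warehouse floor with sample G.  [the loading dock: sample A, sample J | the warehouse floor: sample B, sample C, sample G, sample K, sample L]
10. Porter goes back to the loading dock alone.  [the loading dock: sample A, sample J | the warehouse floor: sample B, sample C, sample G, sample K, sample L]
11. Porter goes to the warehouse floor with sample A.  [the loading dock: sample J | the warehouse floor: sample A, sample B, sample C, sample G, sample K, sample L]
12. Porter goes back to the loading dock alone.  [the loading dock: sample J | the warehouse floor: sample A, sample B, sample C, sample G, sample K, sample L]
13. Porter goes to the warehouse floor with sample J.  [the loading dock: — | the warehouse floor: sample A, sample B, sample C, sample G, sample J, sample K, sample L]

13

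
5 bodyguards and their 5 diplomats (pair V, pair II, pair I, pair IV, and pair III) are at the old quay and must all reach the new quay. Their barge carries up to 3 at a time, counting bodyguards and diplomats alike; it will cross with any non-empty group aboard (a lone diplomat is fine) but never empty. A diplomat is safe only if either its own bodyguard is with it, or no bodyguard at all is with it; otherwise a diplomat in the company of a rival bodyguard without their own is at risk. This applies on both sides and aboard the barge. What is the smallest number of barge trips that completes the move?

11

Counting alone: each trip to the new quay takes at most 3 across and each return brings at least 1 back, so after t trips out (and t−1 returns) at most 3t − (t−1) of the 10 are across; that first reaches 10 at t = 5, so at least 9 crossings are needed.
The safety rule pushes this higher. Following every safe sequence of crossings, the most of the 10 that can be at the new quay as the barge arrives there on crossing 9 is 9 — never all 10.
So no plan with fewer than 11 crossings exists, and this one achieves 11:
1. bodyguard V and diplomat V cross → the new quay.
2. bodyguard V crosses ← the old quay.
3. diplomat I, diplomat II, and diplomat IV cross → the new quay.
4. diplomat V crosses ← the old quay.
5. bodyguard I, bodyguard II, and bodyguard IV cross → the new quay.
6. bodyguard II and diplomat II cross ← the old quay.
7. bodyguard II, bodyguard III, and bodyguard V cross → the new quay.
8. diplomat I crosses ← the old quay.
9. diplomat II and diplomat V cross → the new quay.
10. diplomat V crosses ← the old quay.
11. diplomat I, diplomat III, and diplomat V cross → the new quay.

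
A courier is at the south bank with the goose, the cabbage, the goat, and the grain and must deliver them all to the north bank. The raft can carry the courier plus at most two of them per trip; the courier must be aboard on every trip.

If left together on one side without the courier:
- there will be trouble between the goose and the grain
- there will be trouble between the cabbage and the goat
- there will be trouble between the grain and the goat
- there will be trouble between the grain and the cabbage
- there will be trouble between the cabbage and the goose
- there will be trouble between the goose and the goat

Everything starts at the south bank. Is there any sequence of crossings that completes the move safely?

No

Whatever the first load, the items left behind include a forbidden pair without the courier. No opening move is safe, so no plan exists.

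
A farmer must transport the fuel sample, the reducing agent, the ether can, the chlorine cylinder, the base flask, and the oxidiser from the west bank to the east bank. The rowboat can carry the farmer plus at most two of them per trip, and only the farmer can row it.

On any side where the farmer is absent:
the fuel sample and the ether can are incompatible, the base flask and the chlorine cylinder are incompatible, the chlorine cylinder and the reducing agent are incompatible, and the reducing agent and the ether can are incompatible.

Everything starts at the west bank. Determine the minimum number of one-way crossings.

7

Counting alone: the farmer can take at most 2 across per trip to the east bank, so moving all 6 needs at least 3 loaded trips out, with a return between consecutive ones — at least 5 crossings.
The safety rule pushes this higher. Following every safe sequence of crossings, the most of the 6 that can be at the east bank as the rowboat arrives there on crossing 5 is 5 — never all 6.
So no plan with fewer than 7 crossings exists, and this one achieves 7:
1. Farmer goes to the east bank with the chlorine cylinder and the ether can.  [the west bank: the base flask, the fuel sample, the oxidiser, the reducing agent | the east bank: the chlorine cylinder, the ether can]
2. Farmer goes back to the west bank alone.  [the west bank: the base flask, the fuel sample, the oxidiser, the reducing agent | the east bank: the chlorine cylinder, the ether can]
3. Farmer goes to the east bank with the fuel sample and the reducing agent.  [the west bank: the base flask, the oxidiser | the east bank: the chlorine cylinder, the ether can, the fuel sample, the reducing agent]
4. Farmer goes back to the west bank with the chlorine cylinder and the ether can.  [the west bank: the base flask, the chlorine cylinder, the ether can, the oxidiser | the east bank: the fuel sample, the reducing agent]
5. Farmer goes to the east bank with the base flask and the oxidiser.  [the west bank: the chlorine cylinder, the ether can | the east bank: the base flask, the fuel sample, the oxidiser, the reducing agent]
6. Farmer goes back to the west bank alone.  [the west bank: the chlorine cylinder, the ether can | the east bank: the base flask, the fuel sample, the oxidiser, the reducing agent]
7. Farmer goes to the east bank with the chlorine cylinder and the ether can.  [the west bank: — | the east bank: the base flask, the chlorine cylinder, the ether can, the fuel sample, the oxidiser, the reducing agent]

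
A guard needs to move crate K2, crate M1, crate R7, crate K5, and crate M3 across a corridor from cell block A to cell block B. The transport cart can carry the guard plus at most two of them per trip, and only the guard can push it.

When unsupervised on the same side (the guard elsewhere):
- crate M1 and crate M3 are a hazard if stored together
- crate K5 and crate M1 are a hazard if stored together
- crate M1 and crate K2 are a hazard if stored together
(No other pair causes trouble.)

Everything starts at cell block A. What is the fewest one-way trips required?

5

Counting alone: the guard can take at most 2 across per trip to cell block B, so moving all 5 needs at least 3 loaded trips out, with a return between consecutive ones — at least 5 crossings.
The plan below uses exactly 5 crossings, so it is optimal:
1. Guard goes to cell block B with crate K2 and crate M1.  [cell block A: crate K5, crate M3, crate R7 | cell block B: crate K2, crate M1]
2. Guard goes back to cell block A with crate M1.  [cell block A: crate K5, crate M1, crate M3, crate R7 | cell block B: crate K2]
3. Guard goes to cell block B with crate K5 and crate M3.  [cell block A: crate M1, crate R7 | cell block B: crate K2, crate K5, crate M3]
4. Guard goes back to cell block A alone.  [cell block A: crate M1, crate R7 | cell block B: crate K2, crate K5, crate M3]
5. Guard goes to cell block B with crate M1 and crate R7.  [cell block A: — | cell block B: crate K2, crate K5, crate M1, crate M3, crate R7]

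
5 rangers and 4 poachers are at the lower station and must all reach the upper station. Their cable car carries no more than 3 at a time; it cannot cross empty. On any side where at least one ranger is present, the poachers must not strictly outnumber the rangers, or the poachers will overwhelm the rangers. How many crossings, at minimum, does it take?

7

Counting alone: each trip to the upper station takes at most 3 across and each return brings at least 1 back, so after t trips out (and t−1 returns) at most 3t − (t−1) of the 9 are across; that first reaches 9 at t = 4, so at least 7 crossings are needed.
The plan below uses exactly 7 crossings, so it is optimal:
1. 3 poachers → the upper station.  (the lower station: 5R 1P; the upper station: 0R 3P)
2. 1 poacher ← the lower station.  (the lower station: 5R 2P; the upper station: 0R 2P)
3. 3 rangers → the upper station.  (the lower station: 2R 2P; the upper station: 3R 2P)
4. 1 ranger ← the lower station.  (the lower station: 3R 2P; the upper station: 2R 2P)
5. 2 rangers and 1 poacher → the upper station.  (the lower station: 1R 1P; the upper station: 4R 3P)
6. 1 ranger ← the lower station.  (the lower station: 2R 1P; the upper station: 3R 3P)
7. 2 rangers and 1 poacher → the upper station.  (the lower station: 0R 0P; the upper station: 5R 4P)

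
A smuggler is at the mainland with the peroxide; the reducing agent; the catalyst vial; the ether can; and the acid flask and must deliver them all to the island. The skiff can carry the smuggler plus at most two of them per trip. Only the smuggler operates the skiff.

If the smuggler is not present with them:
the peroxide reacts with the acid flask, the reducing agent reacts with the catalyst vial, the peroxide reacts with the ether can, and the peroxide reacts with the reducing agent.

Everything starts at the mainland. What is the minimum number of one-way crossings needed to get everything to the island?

5

Counting alone: the smuggler can take at most 2 across per trip to the island, so moving all 5 needs at least 3 loaded trips out, with a return between consecutive ones — at least 5 crossings.
The plan below uses exactly 5 crossings, so it is optimal:
1. Smuggler goes to the island with the peroxide and the reducing agent.  [the mainland: the acid flask, the catalyst vial, the ether can | the island: the peroxide, the reducing agent]
2. Smuggler goes back to the mainland with the peroxide.  [the mainland: the acid flask, the catalyst vial, the ether can, the peroxide | the island: the reducing agent]
3. Smuggler goes to the island with the acid flask and the ether can.  [the mainland: the catalyst vial, the peroxide | the island: the acid flask, the ether can, the reducing agent]
4. Smuggler goes back to the mainland alone.  [the mainland: the catalyst vial, the peroxide | the island: the acid flask, the ether can, the reducing agent]
5. Smuggler goes to the island with the catalyst vial and the peroxide.  [the mainland: — | the island: the acid flask, the catalyst vial, the ether can, the peroxide, the reducing agent]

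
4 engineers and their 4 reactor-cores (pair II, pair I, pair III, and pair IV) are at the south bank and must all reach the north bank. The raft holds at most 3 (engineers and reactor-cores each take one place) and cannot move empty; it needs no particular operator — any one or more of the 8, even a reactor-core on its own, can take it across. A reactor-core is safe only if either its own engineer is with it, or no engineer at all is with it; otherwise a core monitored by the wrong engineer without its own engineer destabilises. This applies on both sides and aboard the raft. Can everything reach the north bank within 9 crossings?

Yes — this plan uses 9 crossings (≤ 9):
1. engineer II and reactor-core II cross → the north bank.
2. engineer II crosses ← the south bank.
3. engineer I, engineer II, and reactor-core I cross → the north bank.
4. engineer II and reactor-core II cross ← the south bank.
5. engineer II, engineer III, and engineer IV cross → the north bank.
6. reactor-core I crosses ← the south bank.
7. reactor-core I and reactor-core II cross → the north bank.
8. reactor-core II crosses ← the south bank.
9. reactor-core II, reactor-core III, and reactor-core IV cross → the north bank.

Yes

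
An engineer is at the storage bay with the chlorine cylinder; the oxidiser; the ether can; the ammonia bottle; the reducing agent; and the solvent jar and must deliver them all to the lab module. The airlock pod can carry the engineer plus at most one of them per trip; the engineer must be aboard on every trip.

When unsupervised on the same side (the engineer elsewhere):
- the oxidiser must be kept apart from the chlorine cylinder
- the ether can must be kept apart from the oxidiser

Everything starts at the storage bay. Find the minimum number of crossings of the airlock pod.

13

Counting alone: the engineer can take at most 1 across per trip to the lab module, so moving all 6 needs at least 6 loaded trips out, with a return between consecutive ones — at least 11 crossings.
The safety rule pushes this higher. Following every safe sequence of crossings, the most of the 6 that can be at the lab module as the airlock pod arrives there on crossing 11 is 5 — never all 6.
So no plan with fewer than 13 crossings exists, and this one achieves 13:
1. Engineer goes to the lab module with the oxidiser.  [the storage bay: the ammonia bottle, the chlorine cylinder, the ether can, the reducing agent, the solvent jar | the lab module: the oxidiser]
2. Engineer goes back to the storage bay alone.  [the storage bay: the ammonia bottle, the chlorine cylinder, the ether can, the reducing agent, the solvent jar | the lab module: the oxidiser]
3. Engineer goes to the lab module with the chlorine cylinder.  [the storage bay: the ammonia bottle, the ether can, the reducing agent, the solvent jar | the lab module: the chlorine cylinder, the oxidiser]
4. Engineer goes back to the storage bay with the oxidiser.  [the storage bay: the ammonia bottle, the ether can, the oxidiser, the reducing agent, the solvent jar | the lab module: the chlorine cylinder]
5. Engineer goes to the lab module with the ether can.  [the storage bay: the ammonia bottle, the oxidiser, the reducing agent, the solvent jar | the lab module: the chlorine cylinder, the ether can]
6. Engineer goes back to the storage bay alone.  [the storage bay: the ammonia bottle, the oxidiser, the reducing agent, the solvent jar | the lab module: the chlorine cylinder, the ether can]
7. Engineer goes to the lab module with the ammonia bottle.  [the storage bay: the oxidiser, the reducing agent, the solvent jar | the lab module: the ammonia bottle, the chlorine cylinder, the ether can]
8. Engineer goes back to the storage bay alone.  [the storage bay: the oxidiser, the reducing agent, the solvent jar | the lab module: the ammonia bottle, the chlorine cylinder, the ether can]
9. Engineer goes to the lab module with the reducing agent.  [the storage bay: the oxidiser, the solvent jar | the lab module: the ammonia bottle, the chlorine cylinder, the ether can, the reducing agent]
10. Engineer goes back to the storage bay alone.  [the storage bay: the oxidiser, the solvent jar | the lab module: the ammonia bottle, the chlorine cylinder, the ether can, the reducing agent]
11. Engineer goes to the lab module with the solvent jar.  [the storage bay: the oxidiser | the lab module: the ammonia bottle, the chlorine cylinder, the ether can, the reducing agent, the solvent jar]
12. Engineer goes back to the storage bay alone.  [the storage bay: the oxidiser | the lab module: the ammonia bottle, the chlorine cylinder, the ether can, the reducing agent, the solvent jar]
13. Engineer goes to the lab module with the oxidiser.  [the storage bay: — | the lab module: the ammonia bottle, the chlorine cylinder, the ether can, the oxidiser, the reducing agent, the solvent jar]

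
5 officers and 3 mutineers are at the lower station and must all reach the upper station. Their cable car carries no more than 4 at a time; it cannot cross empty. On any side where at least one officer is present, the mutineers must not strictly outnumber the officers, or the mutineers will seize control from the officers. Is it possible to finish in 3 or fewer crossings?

No

Counting alone: each trip to the upper station takes at most 4 across and each return brings at least 1 back, so after t trips out (and t−1 returns) at most 4t − (t−1) of the 8 are across; that first reaches 8 at t = 3, so at least 5 crossings are needed.
Since 3 < 5, 3 crossings cannot be enough. (The shortest complete plan in fact takes 5:)
1. 2 mutineers → the upper station.  (the lower station: 5O 1M; the upper station: 0O 2M)
2. 1 mutineer ← the lower station.  (the lower station: 5O 2M; the upper station: 0O 1M)
3. 3 officers and 1 mutineer → the upper station.  (the lower station: 2O 1M; the upper station: 3O 2M)
4. 1 mutineer ← the lower station.  (the lower station: 2O 2M; the upper station: 3O 1M)
5. 2 officers and 2 mutineers → the upper station.  (the lower station: 0O 0M; the upper station: 5O 3M)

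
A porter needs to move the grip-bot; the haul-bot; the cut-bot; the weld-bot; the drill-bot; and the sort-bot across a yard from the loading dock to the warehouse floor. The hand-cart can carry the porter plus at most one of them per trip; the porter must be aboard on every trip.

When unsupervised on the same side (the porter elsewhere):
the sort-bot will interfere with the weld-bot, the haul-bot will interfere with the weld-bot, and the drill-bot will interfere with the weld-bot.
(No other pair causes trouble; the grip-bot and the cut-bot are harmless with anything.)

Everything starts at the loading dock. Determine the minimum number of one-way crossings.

impossible

Following every safe sequence of crossings from the start, the most of the 6 that can be at the warehouse floor as the hand-cart arrives there on crossings 1, 3, 5, 7 is 1, 2, 3, 4 respectively; the best ever achieved is 4 of 6.
From crossing 9 on, no configuration arises that was not already reachable earlier: only 36 distinct safe configurations (who is on which side, and where the hand-cart is) can ever be reached, none of them has everyone across, and every continuation just revisits them. So no valid plan exists.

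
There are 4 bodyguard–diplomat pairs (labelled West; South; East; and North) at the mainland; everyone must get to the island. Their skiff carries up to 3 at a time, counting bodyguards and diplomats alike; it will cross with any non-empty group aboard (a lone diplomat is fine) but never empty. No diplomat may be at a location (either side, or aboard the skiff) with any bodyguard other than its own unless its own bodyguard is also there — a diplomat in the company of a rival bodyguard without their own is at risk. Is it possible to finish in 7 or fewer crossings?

Counting alone: each trip to the island takes at most 3 across and each return brings at least 1 back, so after t trips out (and t−1 returns) at most 3t − (t−1) of the 8 are across; that first reaches 8 at t = 4, so at least 7 crossings are needed.
The safety rule pushes this higher. Following every safe sequence of crossings, the most of the 8 that can be at the island as the skiff arrives there on crossing 7 is 7 — never all 8.
So the move cannot be finished within 7 crossings. (The shortest complete plan takes 9:)
1. bodyguard West and diplomat West cross → the island.
2. bodyguard West crosses ← the mainland.
3. bodyguard South, bodyguard West, and diplomat South cross → the island.
4. bodyguard West and diplomat West cross ← the mainland.
5. bodyguard East, bodyguard North, and bodyguard West cross → the island.
6. diplomat South crosses ← the mainland.
7. diplomat South and diplomat West cross → the island.
8. diplomat West crosses ← the mainland.
9. diplomat East, diplomat North, and diplomat West cross → the island.

No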